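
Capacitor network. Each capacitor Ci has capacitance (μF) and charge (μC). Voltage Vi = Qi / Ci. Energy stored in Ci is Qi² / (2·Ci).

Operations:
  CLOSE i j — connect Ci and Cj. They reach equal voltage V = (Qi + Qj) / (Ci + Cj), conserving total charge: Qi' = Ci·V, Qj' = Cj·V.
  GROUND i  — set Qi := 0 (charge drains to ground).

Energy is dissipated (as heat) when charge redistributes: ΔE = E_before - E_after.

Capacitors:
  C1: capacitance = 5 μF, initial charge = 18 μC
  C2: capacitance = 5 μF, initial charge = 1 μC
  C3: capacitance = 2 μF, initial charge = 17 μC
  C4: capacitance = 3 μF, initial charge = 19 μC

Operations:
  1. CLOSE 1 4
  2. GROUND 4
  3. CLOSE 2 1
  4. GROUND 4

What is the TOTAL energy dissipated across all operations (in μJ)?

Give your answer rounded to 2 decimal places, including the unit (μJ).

Answer: 63.57 μJ

Derivation:
Initial: C1(5μF, Q=18μC, V=3.60V), C2(5μF, Q=1μC, V=0.20V), C3(2μF, Q=17μC, V=8.50V), C4(3μF, Q=19μC, V=6.33V)
Op 1: CLOSE 1-4: Q_total=37.00, C_total=8.00, V=4.62; Q1=23.12, Q4=13.88; dissipated=7.004
Op 2: GROUND 4: Q4=0; energy lost=32.086
Op 3: CLOSE 2-1: Q_total=24.12, C_total=10.00, V=2.41; Q2=12.06, Q1=12.06; dissipated=24.476
Op 4: GROUND 4: Q4=0; energy lost=0.000
Total dissipated: 63.566 μJ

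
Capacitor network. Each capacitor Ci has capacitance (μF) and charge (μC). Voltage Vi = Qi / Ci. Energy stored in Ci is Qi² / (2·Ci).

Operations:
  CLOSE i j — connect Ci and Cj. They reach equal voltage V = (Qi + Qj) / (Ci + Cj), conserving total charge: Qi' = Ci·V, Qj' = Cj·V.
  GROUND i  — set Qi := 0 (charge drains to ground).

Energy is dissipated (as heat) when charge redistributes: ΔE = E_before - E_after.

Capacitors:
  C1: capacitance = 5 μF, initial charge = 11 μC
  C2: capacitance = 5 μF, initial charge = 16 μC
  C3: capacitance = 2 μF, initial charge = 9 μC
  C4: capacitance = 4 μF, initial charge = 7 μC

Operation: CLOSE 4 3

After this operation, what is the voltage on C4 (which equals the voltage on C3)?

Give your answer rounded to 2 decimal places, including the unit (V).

Answer: 2.67 V

Derivation:
Initial: C1(5μF, Q=11μC, V=2.20V), C2(5μF, Q=16μC, V=3.20V), C3(2μF, Q=9μC, V=4.50V), C4(4μF, Q=7μC, V=1.75V)
Op 1: CLOSE 4-3: Q_total=16.00, C_total=6.00, V=2.67; Q4=10.67, Q3=5.33; dissipated=5.042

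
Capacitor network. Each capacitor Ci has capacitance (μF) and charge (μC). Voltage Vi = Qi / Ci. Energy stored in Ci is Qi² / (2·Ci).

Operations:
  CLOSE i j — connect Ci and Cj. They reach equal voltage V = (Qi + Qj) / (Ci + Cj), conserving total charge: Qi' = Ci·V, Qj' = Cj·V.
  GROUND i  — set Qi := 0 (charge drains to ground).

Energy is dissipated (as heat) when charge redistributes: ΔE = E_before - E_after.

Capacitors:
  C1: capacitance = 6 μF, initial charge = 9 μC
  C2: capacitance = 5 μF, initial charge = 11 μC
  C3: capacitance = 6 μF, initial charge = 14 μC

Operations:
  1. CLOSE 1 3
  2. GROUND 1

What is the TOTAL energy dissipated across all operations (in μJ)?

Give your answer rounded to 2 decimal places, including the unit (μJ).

Initial: C1(6μF, Q=9μC, V=1.50V), C2(5μF, Q=11μC, V=2.20V), C3(6μF, Q=14μC, V=2.33V)
Op 1: CLOSE 1-3: Q_total=23.00, C_total=12.00, V=1.92; Q1=11.50, Q3=11.50; dissipated=1.042
Op 2: GROUND 1: Q1=0; energy lost=11.021
Total dissipated: 12.062 μJ

Answer: 12.06 μJ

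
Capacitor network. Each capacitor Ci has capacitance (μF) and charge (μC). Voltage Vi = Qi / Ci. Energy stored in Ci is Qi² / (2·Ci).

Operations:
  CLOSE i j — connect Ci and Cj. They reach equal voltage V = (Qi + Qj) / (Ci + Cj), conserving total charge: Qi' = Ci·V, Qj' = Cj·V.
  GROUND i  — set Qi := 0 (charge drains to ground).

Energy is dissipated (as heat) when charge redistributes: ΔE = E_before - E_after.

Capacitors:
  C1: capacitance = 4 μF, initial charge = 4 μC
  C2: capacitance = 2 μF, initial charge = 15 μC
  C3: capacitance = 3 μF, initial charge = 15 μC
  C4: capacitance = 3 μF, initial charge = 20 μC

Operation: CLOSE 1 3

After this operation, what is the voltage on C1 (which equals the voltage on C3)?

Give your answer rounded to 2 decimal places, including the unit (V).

Initial: C1(4μF, Q=4μC, V=1.00V), C2(2μF, Q=15μC, V=7.50V), C3(3μF, Q=15μC, V=5.00V), C4(3μF, Q=20μC, V=6.67V)
Op 1: CLOSE 1-3: Q_total=19.00, C_total=7.00, V=2.71; Q1=10.86, Q3=8.14; dissipated=13.714

Answer: 2.71 V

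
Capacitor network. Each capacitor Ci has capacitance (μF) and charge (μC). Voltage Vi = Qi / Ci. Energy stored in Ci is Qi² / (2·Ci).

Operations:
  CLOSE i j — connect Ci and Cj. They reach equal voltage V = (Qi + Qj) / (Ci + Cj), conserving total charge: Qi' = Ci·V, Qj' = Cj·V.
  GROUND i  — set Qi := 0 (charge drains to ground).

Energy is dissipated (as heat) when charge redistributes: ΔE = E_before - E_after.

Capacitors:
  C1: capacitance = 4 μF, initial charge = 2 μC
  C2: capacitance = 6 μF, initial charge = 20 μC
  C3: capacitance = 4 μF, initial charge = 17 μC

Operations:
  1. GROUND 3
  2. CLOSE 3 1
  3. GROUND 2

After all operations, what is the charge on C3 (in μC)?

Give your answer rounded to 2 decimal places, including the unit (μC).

Initial: C1(4μF, Q=2μC, V=0.50V), C2(6μF, Q=20μC, V=3.33V), C3(4μF, Q=17μC, V=4.25V)
Op 1: GROUND 3: Q3=0; energy lost=36.125
Op 2: CLOSE 3-1: Q_total=2.00, C_total=8.00, V=0.25; Q3=1.00, Q1=1.00; dissipated=0.250
Op 3: GROUND 2: Q2=0; energy lost=33.333
Final charges: Q1=1.00, Q2=0.00, Q3=1.00

Answer: 1.00 μC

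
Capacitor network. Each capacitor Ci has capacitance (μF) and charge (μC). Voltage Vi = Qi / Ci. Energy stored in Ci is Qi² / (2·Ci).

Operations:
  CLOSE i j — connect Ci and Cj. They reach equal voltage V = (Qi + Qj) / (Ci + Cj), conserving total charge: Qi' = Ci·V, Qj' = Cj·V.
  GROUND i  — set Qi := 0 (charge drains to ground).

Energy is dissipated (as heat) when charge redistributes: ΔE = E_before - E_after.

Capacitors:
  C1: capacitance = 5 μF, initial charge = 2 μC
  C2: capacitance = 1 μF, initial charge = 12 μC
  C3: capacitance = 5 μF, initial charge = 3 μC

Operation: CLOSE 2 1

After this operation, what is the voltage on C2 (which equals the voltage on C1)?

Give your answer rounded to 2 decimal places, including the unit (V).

Initial: C1(5μF, Q=2μC, V=0.40V), C2(1μF, Q=12μC, V=12.00V), C3(5μF, Q=3μC, V=0.60V)
Op 1: CLOSE 2-1: Q_total=14.00, C_total=6.00, V=2.33; Q2=2.33, Q1=11.67; dissipated=56.067

Answer: 2.33 V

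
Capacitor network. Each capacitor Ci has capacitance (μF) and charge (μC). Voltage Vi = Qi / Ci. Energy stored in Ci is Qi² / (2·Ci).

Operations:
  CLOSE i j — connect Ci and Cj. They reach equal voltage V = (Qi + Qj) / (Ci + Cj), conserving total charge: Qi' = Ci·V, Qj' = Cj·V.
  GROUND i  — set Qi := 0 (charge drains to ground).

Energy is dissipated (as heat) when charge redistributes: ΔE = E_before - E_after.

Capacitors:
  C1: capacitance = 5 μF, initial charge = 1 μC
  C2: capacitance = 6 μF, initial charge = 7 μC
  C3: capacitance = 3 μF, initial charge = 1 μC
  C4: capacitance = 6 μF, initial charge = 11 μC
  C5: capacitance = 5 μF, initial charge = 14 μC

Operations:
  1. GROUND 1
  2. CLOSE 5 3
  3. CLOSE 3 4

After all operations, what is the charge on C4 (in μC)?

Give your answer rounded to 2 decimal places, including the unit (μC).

Initial: C1(5μF, Q=1μC, V=0.20V), C2(6μF, Q=7μC, V=1.17V), C3(3μF, Q=1μC, V=0.33V), C4(6μF, Q=11μC, V=1.83V), C5(5μF, Q=14μC, V=2.80V)
Op 1: GROUND 1: Q1=0; energy lost=0.100
Op 2: CLOSE 5-3: Q_total=15.00, C_total=8.00, V=1.88; Q5=9.38, Q3=5.62; dissipated=5.704
Op 3: CLOSE 3-4: Q_total=16.62, C_total=9.00, V=1.85; Q3=5.54, Q4=11.08; dissipated=0.002
Final charges: Q1=0.00, Q2=7.00, Q3=5.54, Q4=11.08, Q5=9.38

Answer: 11.08 μC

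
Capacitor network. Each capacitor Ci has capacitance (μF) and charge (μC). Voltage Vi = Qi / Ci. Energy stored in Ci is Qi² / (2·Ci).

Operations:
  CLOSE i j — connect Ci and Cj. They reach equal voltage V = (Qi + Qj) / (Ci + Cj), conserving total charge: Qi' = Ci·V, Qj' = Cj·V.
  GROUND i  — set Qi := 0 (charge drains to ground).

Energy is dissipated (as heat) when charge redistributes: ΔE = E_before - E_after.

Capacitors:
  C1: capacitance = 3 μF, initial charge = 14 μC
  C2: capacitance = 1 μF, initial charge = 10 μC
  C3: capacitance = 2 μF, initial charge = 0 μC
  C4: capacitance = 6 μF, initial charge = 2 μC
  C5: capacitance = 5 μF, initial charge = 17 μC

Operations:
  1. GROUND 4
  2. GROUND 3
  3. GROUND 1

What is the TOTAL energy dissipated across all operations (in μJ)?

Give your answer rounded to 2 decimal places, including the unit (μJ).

Answer: 33.00 μJ

Derivation:
Initial: C1(3μF, Q=14μC, V=4.67V), C2(1μF, Q=10μC, V=10.00V), C3(2μF, Q=0μC, V=0.00V), C4(6μF, Q=2μC, V=0.33V), C5(5μF, Q=17μC, V=3.40V)
Op 1: GROUND 4: Q4=0; energy lost=0.333
Op 2: GROUND 3: Q3=0; energy lost=0.000
Op 3: GROUND 1: Q1=0; energy lost=32.667
Total dissipated: 33.000 μJ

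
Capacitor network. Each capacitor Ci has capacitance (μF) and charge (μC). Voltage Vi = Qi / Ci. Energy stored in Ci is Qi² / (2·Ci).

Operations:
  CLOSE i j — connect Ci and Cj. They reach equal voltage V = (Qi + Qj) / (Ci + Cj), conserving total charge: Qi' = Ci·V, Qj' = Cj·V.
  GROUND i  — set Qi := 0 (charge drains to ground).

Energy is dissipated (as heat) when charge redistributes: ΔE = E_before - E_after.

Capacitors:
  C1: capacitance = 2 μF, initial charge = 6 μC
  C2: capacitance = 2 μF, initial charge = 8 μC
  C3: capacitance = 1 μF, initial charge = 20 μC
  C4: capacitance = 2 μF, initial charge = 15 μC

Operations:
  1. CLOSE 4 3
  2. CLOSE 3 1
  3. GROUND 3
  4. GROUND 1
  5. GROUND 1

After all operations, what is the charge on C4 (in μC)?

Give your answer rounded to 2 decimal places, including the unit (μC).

Answer: 23.33 μC

Derivation:
Initial: C1(2μF, Q=6μC, V=3.00V), C2(2μF, Q=8μC, V=4.00V), C3(1μF, Q=20μC, V=20.00V), C4(2μF, Q=15μC, V=7.50V)
Op 1: CLOSE 4-3: Q_total=35.00, C_total=3.00, V=11.67; Q4=23.33, Q3=11.67; dissipated=52.083
Op 2: CLOSE 3-1: Q_total=17.67, C_total=3.00, V=5.89; Q3=5.89, Q1=11.78; dissipated=25.037
Op 3: GROUND 3: Q3=0; energy lost=17.340
Op 4: GROUND 1: Q1=0; energy lost=34.679
Op 5: GROUND 1: Q1=0; energy lost=0.000
Final charges: Q1=0.00, Q2=8.00, Q3=0.00, Q4=23.33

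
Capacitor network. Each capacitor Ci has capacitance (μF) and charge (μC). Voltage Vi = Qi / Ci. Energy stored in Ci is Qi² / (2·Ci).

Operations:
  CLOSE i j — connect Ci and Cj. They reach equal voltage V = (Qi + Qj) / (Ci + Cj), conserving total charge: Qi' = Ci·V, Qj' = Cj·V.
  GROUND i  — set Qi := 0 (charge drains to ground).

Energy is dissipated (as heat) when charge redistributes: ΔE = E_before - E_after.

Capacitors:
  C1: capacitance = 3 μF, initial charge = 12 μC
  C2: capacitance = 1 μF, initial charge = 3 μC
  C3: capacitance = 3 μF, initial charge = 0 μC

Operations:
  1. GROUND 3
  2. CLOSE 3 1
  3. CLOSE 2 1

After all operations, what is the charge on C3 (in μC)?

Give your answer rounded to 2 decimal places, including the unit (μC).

Answer: 6.00 μC

Derivation:
Initial: C1(3μF, Q=12μC, V=4.00V), C2(1μF, Q=3μC, V=3.00V), C3(3μF, Q=0μC, V=0.00V)
Op 1: GROUND 3: Q3=0; energy lost=0.000
Op 2: CLOSE 3-1: Q_total=12.00, C_total=6.00, V=2.00; Q3=6.00, Q1=6.00; dissipated=12.000
Op 3: CLOSE 2-1: Q_total=9.00, C_total=4.00, V=2.25; Q2=2.25, Q1=6.75; dissipated=0.375
Final charges: Q1=6.75, Q2=2.25, Q3=6.00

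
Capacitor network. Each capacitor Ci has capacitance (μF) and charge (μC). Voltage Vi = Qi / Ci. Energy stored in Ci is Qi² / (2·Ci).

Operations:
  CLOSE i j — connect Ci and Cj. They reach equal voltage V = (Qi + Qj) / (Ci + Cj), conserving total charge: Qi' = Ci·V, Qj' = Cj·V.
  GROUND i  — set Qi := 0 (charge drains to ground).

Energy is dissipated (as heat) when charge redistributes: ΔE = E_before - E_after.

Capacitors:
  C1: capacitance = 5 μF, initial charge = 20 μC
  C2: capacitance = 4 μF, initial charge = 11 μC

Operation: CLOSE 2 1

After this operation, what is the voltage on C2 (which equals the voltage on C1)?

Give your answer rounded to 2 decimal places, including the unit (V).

Initial: C1(5μF, Q=20μC, V=4.00V), C2(4μF, Q=11μC, V=2.75V)
Op 1: CLOSE 2-1: Q_total=31.00, C_total=9.00, V=3.44; Q2=13.78, Q1=17.22; dissipated=1.736

Answer: 3.44 V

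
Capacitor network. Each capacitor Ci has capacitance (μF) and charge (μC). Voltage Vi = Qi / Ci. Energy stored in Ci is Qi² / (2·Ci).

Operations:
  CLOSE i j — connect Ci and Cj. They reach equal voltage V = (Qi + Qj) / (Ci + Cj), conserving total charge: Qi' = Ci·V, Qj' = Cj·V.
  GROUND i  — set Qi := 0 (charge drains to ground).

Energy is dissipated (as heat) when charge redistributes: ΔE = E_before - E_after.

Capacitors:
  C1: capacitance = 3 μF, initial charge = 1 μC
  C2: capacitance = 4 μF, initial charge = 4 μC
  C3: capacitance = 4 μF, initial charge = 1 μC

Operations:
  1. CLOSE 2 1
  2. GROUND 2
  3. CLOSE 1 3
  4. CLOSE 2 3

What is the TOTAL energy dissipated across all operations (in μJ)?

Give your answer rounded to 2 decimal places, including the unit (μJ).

Initial: C1(3μF, Q=1μC, V=0.33V), C2(4μF, Q=4μC, V=1.00V), C3(4μF, Q=1μC, V=0.25V)
Op 1: CLOSE 2-1: Q_total=5.00, C_total=7.00, V=0.71; Q2=2.86, Q1=2.14; dissipated=0.381
Op 2: GROUND 2: Q2=0; energy lost=1.020
Op 3: CLOSE 1-3: Q_total=3.14, C_total=7.00, V=0.45; Q1=1.35, Q3=1.80; dissipated=0.185
Op 4: CLOSE 2-3: Q_total=1.80, C_total=8.00, V=0.22; Q2=0.90, Q3=0.90; dissipated=0.202
Total dissipated: 1.788 μJ

Answer: 1.79 μJ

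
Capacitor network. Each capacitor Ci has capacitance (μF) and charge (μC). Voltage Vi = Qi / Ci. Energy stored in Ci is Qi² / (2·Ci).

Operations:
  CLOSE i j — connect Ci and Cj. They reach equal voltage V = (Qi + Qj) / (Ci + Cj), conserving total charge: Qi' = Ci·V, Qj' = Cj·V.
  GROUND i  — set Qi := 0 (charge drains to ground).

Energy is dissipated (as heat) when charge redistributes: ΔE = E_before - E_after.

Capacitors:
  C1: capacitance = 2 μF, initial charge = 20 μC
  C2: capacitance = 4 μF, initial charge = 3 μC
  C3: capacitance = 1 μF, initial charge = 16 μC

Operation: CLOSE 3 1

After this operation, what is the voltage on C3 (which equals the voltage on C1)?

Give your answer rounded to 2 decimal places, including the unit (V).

Answer: 12.00 V

Derivation:
Initial: C1(2μF, Q=20μC, V=10.00V), C2(4μF, Q=3μC, V=0.75V), C3(1μF, Q=16μC, V=16.00V)
Op 1: CLOSE 3-1: Q_total=36.00, C_total=3.00, V=12.00; Q3=12.00, Q1=24.00; dissipated=12.000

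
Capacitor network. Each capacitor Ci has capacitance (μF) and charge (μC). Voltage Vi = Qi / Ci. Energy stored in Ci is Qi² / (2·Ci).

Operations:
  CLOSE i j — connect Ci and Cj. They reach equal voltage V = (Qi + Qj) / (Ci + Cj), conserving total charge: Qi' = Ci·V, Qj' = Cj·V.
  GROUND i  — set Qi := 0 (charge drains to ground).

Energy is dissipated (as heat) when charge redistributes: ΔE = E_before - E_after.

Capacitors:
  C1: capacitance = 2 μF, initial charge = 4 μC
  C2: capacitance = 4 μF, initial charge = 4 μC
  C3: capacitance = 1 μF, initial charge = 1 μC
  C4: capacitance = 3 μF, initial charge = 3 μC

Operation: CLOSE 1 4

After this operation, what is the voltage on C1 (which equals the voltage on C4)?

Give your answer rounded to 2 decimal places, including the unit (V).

Answer: 1.40 V

Derivation:
Initial: C1(2μF, Q=4μC, V=2.00V), C2(4μF, Q=4μC, V=1.00V), C3(1μF, Q=1μC, V=1.00V), C4(3μF, Q=3μC, V=1.00V)
Op 1: CLOSE 1-4: Q_total=7.00, C_total=5.00, V=1.40; Q1=2.80, Q4=4.20; dissipated=0.600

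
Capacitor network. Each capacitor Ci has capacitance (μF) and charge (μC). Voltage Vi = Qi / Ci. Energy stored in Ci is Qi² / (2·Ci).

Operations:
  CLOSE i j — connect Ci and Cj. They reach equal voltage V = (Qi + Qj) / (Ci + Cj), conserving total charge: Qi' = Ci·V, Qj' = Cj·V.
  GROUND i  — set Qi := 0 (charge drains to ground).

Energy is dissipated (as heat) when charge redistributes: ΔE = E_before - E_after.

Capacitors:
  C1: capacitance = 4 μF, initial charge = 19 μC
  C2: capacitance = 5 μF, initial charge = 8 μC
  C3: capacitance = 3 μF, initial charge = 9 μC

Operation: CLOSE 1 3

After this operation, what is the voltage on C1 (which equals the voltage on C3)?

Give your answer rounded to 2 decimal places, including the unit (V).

Initial: C1(4μF, Q=19μC, V=4.75V), C2(5μF, Q=8μC, V=1.60V), C3(3μF, Q=9μC, V=3.00V)
Op 1: CLOSE 1-3: Q_total=28.00, C_total=7.00, V=4.00; Q1=16.00, Q3=12.00; dissipated=2.625

Answer: 4.00 V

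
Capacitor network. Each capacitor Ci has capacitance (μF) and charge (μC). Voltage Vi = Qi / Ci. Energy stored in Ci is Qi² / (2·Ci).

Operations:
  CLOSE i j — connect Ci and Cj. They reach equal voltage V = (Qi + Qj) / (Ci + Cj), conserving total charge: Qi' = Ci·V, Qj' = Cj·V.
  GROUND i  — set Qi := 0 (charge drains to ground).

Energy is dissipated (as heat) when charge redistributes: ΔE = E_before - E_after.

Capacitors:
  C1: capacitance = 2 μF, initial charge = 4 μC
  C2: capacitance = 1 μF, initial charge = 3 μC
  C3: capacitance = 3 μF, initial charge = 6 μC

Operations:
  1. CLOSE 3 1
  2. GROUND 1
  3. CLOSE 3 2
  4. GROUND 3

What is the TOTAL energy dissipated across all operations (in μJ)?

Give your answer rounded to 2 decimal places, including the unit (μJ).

Answer: 11.97 μJ

Derivation:
Initial: C1(2μF, Q=4μC, V=2.00V), C2(1μF, Q=3μC, V=3.00V), C3(3μF, Q=6μC, V=2.00V)
Op 1: CLOSE 3-1: Q_total=10.00, C_total=5.00, V=2.00; Q3=6.00, Q1=4.00; dissipated=0.000
Op 2: GROUND 1: Q1=0; energy lost=4.000
Op 3: CLOSE 3-2: Q_total=9.00, C_total=4.00, V=2.25; Q3=6.75, Q2=2.25; dissipated=0.375
Op 4: GROUND 3: Q3=0; energy lost=7.594
Total dissipated: 11.969 μJ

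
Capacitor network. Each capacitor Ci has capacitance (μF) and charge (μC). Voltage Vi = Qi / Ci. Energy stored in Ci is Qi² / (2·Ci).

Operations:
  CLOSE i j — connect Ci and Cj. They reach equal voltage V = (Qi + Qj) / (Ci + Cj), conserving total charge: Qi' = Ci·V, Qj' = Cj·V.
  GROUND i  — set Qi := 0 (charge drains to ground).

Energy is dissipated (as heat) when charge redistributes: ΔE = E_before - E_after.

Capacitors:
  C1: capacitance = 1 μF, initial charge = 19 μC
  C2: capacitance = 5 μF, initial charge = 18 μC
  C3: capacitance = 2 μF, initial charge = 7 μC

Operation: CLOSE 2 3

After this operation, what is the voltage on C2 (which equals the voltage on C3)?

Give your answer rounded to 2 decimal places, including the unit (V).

Answer: 3.57 V

Derivation:
Initial: C1(1μF, Q=19μC, V=19.00V), C2(5μF, Q=18μC, V=3.60V), C3(2μF, Q=7μC, V=3.50V)
Op 1: CLOSE 2-3: Q_total=25.00, C_total=7.00, V=3.57; Q2=17.86, Q3=7.14; dissipated=0.007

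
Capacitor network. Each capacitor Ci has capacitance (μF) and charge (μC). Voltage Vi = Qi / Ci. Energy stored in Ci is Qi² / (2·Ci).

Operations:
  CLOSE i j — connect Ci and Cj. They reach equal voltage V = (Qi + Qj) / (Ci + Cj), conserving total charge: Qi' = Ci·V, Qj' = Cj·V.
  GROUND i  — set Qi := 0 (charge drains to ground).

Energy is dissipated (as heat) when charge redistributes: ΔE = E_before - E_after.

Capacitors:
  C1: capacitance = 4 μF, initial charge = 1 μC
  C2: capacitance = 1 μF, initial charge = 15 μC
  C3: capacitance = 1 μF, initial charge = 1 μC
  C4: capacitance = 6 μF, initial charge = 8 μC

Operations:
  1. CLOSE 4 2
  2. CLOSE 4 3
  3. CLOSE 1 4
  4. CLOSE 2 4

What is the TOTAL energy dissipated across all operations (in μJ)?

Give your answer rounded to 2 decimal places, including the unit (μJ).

Answer: 91.95 μJ

Derivation:
Initial: C1(4μF, Q=1μC, V=0.25V), C2(1μF, Q=15μC, V=15.00V), C3(1μF, Q=1μC, V=1.00V), C4(6μF, Q=8μC, V=1.33V)
Op 1: CLOSE 4-2: Q_total=23.00, C_total=7.00, V=3.29; Q4=19.71, Q2=3.29; dissipated=80.048
Op 2: CLOSE 4-3: Q_total=20.71, C_total=7.00, V=2.96; Q4=17.76, Q3=2.96; dissipated=2.239
Op 3: CLOSE 1-4: Q_total=18.76, C_total=10.00, V=1.88; Q1=7.50, Q4=11.25; dissipated=8.808
Op 4: CLOSE 2-4: Q_total=14.54, C_total=7.00, V=2.08; Q2=2.08, Q4=12.46; dissipated=0.852
Total dissipated: 91.947 μJ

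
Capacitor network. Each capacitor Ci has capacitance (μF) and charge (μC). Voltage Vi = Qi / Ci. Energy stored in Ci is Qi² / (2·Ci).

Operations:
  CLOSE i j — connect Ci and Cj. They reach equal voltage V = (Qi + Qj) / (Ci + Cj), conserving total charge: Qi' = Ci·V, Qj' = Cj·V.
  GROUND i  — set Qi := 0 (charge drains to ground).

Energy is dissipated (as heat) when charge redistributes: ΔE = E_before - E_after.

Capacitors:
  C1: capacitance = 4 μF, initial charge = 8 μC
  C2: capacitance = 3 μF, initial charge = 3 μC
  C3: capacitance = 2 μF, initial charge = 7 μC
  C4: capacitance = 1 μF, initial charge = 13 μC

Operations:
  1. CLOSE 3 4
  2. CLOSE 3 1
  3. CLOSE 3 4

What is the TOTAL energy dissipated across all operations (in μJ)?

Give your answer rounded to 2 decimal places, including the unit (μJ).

Answer: 47.83 μJ

Derivation:
Initial: C1(4μF, Q=8μC, V=2.00V), C2(3μF, Q=3μC, V=1.00V), C3(2μF, Q=7μC, V=3.50V), C4(1μF, Q=13μC, V=13.00V)
Op 1: CLOSE 3-4: Q_total=20.00, C_total=3.00, V=6.67; Q3=13.33, Q4=6.67; dissipated=30.083
Op 2: CLOSE 3-1: Q_total=21.33, C_total=6.00, V=3.56; Q3=7.11, Q1=14.22; dissipated=14.519
Op 3: CLOSE 3-4: Q_total=13.78, C_total=3.00, V=4.59; Q3=9.19, Q4=4.59; dissipated=3.226
Total dissipated: 47.828 μJ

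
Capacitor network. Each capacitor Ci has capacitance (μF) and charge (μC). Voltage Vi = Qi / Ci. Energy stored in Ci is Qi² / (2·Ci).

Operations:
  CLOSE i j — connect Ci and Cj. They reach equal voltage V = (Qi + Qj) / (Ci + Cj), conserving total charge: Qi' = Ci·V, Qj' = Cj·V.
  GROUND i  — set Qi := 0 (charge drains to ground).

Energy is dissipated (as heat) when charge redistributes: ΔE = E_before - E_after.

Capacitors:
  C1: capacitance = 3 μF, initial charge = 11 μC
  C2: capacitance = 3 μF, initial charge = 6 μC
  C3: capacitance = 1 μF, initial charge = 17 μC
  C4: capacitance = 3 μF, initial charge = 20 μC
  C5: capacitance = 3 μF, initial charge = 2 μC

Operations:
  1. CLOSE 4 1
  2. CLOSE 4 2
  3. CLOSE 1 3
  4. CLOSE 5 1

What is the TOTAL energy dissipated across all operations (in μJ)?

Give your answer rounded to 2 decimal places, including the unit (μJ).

Initial: C1(3μF, Q=11μC, V=3.67V), C2(3μF, Q=6μC, V=2.00V), C3(1μF, Q=17μC, V=17.00V), C4(3μF, Q=20μC, V=6.67V), C5(3μF, Q=2μC, V=0.67V)
Op 1: CLOSE 4-1: Q_total=31.00, C_total=6.00, V=5.17; Q4=15.50, Q1=15.50; dissipated=6.750
Op 2: CLOSE 4-2: Q_total=21.50, C_total=6.00, V=3.58; Q4=10.75, Q2=10.75; dissipated=7.521
Op 3: CLOSE 1-3: Q_total=32.50, C_total=4.00, V=8.12; Q1=24.38, Q3=8.12; dissipated=52.510
Op 4: CLOSE 5-1: Q_total=26.38, C_total=6.00, V=4.40; Q5=13.19, Q1=13.19; dissipated=41.720
Total dissipated: 108.501 μJ

Answer: 108.50 μJ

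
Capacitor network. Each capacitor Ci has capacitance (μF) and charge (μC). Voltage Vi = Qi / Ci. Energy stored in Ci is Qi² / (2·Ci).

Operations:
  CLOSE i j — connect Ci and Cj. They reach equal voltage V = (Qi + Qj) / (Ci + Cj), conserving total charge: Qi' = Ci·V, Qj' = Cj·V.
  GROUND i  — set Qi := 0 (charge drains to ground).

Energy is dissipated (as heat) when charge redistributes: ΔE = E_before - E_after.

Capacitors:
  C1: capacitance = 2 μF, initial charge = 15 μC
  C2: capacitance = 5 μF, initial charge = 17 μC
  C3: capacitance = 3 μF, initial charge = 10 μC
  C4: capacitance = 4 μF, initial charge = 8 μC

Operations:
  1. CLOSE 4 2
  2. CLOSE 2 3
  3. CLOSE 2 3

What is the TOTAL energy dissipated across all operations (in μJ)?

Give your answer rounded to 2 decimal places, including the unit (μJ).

Answer: 2.47 μJ

Derivation:
Initial: C1(2μF, Q=15μC, V=7.50V), C2(5μF, Q=17μC, V=3.40V), C3(3μF, Q=10μC, V=3.33V), C4(4μF, Q=8μC, V=2.00V)
Op 1: CLOSE 4-2: Q_total=25.00, C_total=9.00, V=2.78; Q4=11.11, Q2=13.89; dissipated=2.178
Op 2: CLOSE 2-3: Q_total=23.89, C_total=8.00, V=2.99; Q2=14.93, Q3=8.96; dissipated=0.289
Op 3: CLOSE 2-3: Q_total=23.89, C_total=8.00, V=2.99; Q2=14.93, Q3=8.96; dissipated=0.000
Total dissipated: 2.467 μJ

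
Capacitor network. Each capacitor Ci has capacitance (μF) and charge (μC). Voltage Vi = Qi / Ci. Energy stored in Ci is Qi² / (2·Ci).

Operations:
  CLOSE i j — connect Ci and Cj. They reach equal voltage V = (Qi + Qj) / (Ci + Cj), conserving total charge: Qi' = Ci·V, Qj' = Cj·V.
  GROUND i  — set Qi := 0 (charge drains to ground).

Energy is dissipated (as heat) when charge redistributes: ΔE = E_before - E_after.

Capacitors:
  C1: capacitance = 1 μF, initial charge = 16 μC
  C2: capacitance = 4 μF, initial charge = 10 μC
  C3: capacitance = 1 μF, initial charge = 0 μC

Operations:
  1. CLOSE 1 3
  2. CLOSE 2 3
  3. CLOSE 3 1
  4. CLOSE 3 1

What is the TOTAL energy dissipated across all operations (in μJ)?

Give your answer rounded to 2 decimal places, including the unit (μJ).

Initial: C1(1μF, Q=16μC, V=16.00V), C2(4μF, Q=10μC, V=2.50V), C3(1μF, Q=0μC, V=0.00V)
Op 1: CLOSE 1-3: Q_total=16.00, C_total=2.00, V=8.00; Q1=8.00, Q3=8.00; dissipated=64.000
Op 2: CLOSE 2-3: Q_total=18.00, C_total=5.00, V=3.60; Q2=14.40, Q3=3.60; dissipated=12.100
Op 3: CLOSE 3-1: Q_total=11.60, C_total=2.00, V=5.80; Q3=5.80, Q1=5.80; dissipated=4.840
Op 4: CLOSE 3-1: Q_total=11.60, C_total=2.00, V=5.80; Q3=5.80, Q1=5.80; dissipated=0.000
Total dissipated: 80.940 μJ

Answer: 80.94 μJ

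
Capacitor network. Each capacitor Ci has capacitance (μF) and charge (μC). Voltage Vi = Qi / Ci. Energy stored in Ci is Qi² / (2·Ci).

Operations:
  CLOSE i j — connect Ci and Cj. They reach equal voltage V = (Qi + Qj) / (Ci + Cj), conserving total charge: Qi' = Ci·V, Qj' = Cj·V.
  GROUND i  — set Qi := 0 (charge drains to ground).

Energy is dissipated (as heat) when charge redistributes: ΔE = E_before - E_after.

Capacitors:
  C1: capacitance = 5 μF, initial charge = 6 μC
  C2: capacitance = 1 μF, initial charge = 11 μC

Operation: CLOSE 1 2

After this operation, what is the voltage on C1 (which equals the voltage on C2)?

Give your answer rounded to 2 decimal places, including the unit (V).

Initial: C1(5μF, Q=6μC, V=1.20V), C2(1μF, Q=11μC, V=11.00V)
Op 1: CLOSE 1-2: Q_total=17.00, C_total=6.00, V=2.83; Q1=14.17, Q2=2.83; dissipated=40.017

Answer: 2.83 V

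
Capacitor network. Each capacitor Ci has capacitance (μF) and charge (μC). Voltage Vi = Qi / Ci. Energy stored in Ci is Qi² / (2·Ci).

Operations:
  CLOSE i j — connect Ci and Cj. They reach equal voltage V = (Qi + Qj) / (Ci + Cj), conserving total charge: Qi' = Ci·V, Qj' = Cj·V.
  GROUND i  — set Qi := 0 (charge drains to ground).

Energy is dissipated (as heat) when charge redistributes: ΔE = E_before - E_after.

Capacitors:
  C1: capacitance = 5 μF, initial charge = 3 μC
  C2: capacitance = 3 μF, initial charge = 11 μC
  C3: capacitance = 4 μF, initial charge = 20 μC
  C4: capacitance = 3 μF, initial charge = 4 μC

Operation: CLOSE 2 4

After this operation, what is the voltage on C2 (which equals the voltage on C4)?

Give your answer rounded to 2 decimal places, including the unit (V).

Initial: C1(5μF, Q=3μC, V=0.60V), C2(3μF, Q=11μC, V=3.67V), C3(4μF, Q=20μC, V=5.00V), C4(3μF, Q=4μC, V=1.33V)
Op 1: CLOSE 2-4: Q_total=15.00, C_total=6.00, V=2.50; Q2=7.50, Q4=7.50; dissipated=4.083

Answer: 2.50 V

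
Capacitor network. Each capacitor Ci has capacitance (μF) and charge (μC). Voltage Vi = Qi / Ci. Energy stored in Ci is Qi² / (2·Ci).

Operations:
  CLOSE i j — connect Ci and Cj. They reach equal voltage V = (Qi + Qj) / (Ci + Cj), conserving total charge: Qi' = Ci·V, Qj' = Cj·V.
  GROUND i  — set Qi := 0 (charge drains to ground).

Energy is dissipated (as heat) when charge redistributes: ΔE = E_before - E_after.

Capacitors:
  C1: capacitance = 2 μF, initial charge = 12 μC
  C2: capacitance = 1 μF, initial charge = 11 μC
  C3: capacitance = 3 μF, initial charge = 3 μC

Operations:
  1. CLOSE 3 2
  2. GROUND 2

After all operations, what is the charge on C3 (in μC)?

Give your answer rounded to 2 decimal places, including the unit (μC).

Answer: 10.50 μC

Derivation:
Initial: C1(2μF, Q=12μC, V=6.00V), C2(1μF, Q=11μC, V=11.00V), C3(3μF, Q=3μC, V=1.00V)
Op 1: CLOSE 3-2: Q_total=14.00, C_total=4.00, V=3.50; Q3=10.50, Q2=3.50; dissipated=37.500
Op 2: GROUND 2: Q2=0; energy lost=6.125
Final charges: Q1=12.00, Q2=0.00, Q3=10.50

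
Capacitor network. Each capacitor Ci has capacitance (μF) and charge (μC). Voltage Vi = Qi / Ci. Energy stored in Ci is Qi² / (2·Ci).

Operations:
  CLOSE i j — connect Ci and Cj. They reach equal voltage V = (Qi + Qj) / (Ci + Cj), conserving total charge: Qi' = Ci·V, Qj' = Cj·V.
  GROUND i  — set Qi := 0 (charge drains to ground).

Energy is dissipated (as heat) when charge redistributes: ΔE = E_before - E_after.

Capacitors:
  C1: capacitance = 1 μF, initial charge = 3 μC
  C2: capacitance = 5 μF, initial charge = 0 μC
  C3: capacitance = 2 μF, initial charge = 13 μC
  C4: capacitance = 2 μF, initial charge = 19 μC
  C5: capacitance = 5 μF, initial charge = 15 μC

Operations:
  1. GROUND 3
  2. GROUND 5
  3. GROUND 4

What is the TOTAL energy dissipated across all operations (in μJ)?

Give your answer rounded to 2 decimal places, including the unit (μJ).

Initial: C1(1μF, Q=3μC, V=3.00V), C2(5μF, Q=0μC, V=0.00V), C3(2μF, Q=13μC, V=6.50V), C4(2μF, Q=19μC, V=9.50V), C5(5μF, Q=15μC, V=3.00V)
Op 1: GROUND 3: Q3=0; energy lost=42.250
Op 2: GROUND 5: Q5=0; energy lost=22.500
Op 3: GROUND 4: Q4=0; energy lost=90.250
Total dissipated: 155.000 μJ

Answer: 155.00 μJ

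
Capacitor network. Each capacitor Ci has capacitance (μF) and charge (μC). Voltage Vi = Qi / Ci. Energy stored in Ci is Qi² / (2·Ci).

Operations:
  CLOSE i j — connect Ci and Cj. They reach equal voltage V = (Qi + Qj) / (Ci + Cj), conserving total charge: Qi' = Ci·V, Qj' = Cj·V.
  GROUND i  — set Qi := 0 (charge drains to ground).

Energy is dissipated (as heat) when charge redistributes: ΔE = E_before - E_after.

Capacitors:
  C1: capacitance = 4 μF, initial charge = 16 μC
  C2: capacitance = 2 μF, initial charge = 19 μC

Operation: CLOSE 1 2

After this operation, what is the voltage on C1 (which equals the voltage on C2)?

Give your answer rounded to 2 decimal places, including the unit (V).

Initial: C1(4μF, Q=16μC, V=4.00V), C2(2μF, Q=19μC, V=9.50V)
Op 1: CLOSE 1-2: Q_total=35.00, C_total=6.00, V=5.83; Q1=23.33, Q2=11.67; dissipated=20.167

Answer: 5.83 V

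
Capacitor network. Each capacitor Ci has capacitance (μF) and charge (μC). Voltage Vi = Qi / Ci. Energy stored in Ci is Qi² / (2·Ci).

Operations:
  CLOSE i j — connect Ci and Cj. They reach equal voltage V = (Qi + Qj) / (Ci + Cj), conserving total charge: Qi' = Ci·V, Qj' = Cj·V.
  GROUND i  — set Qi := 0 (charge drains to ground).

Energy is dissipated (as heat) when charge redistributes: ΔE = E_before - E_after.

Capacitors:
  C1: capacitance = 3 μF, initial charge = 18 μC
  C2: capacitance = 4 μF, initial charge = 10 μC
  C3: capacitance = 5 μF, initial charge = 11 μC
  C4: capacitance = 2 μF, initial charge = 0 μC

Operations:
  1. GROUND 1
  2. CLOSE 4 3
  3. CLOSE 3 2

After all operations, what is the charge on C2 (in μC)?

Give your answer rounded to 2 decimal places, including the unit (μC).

Initial: C1(3μF, Q=18μC, V=6.00V), C2(4μF, Q=10μC, V=2.50V), C3(5μF, Q=11μC, V=2.20V), C4(2μF, Q=0μC, V=0.00V)
Op 1: GROUND 1: Q1=0; energy lost=54.000
Op 2: CLOSE 4-3: Q_total=11.00, C_total=7.00, V=1.57; Q4=3.14, Q3=7.86; dissipated=3.457
Op 3: CLOSE 3-2: Q_total=17.86, C_total=9.00, V=1.98; Q3=9.92, Q2=7.94; dissipated=0.958
Final charges: Q1=0.00, Q2=7.94, Q3=9.92, Q4=3.14

Answer: 7.94 μC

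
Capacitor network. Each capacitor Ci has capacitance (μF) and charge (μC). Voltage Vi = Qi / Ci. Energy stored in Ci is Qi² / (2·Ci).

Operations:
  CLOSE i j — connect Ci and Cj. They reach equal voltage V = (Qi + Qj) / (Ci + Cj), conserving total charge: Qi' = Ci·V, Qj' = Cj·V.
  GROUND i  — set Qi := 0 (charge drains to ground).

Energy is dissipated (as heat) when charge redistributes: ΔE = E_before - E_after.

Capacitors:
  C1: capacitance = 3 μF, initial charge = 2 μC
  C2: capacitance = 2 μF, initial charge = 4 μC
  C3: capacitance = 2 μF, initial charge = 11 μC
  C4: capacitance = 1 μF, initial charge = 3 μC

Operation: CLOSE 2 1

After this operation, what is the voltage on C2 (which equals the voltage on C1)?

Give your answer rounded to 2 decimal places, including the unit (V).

Answer: 1.20 V

Derivation:
Initial: C1(3μF, Q=2μC, V=0.67V), C2(2μF, Q=4μC, V=2.00V), C3(2μF, Q=11μC, V=5.50V), C4(1μF, Q=3μC, V=3.00V)
Op 1: CLOSE 2-1: Q_total=6.00, C_total=5.00, V=1.20; Q2=2.40, Q1=3.60; dissipated=1.067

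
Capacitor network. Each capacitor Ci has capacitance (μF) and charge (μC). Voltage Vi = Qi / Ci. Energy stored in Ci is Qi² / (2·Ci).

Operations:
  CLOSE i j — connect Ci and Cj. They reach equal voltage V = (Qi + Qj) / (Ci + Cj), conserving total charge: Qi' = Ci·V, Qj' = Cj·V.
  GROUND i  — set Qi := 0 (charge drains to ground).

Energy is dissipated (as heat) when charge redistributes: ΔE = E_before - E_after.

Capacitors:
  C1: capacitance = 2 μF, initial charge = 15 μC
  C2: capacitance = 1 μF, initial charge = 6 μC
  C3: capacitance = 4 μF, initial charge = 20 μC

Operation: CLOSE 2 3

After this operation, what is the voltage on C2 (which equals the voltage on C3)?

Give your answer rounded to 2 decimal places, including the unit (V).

Answer: 5.20 V

Derivation:
Initial: C1(2μF, Q=15μC, V=7.50V), C2(1μF, Q=6μC, V=6.00V), C3(4μF, Q=20μC, V=5.00V)
Op 1: CLOSE 2-3: Q_total=26.00, C_total=5.00, V=5.20; Q2=5.20, Q3=20.80; dissipated=0.400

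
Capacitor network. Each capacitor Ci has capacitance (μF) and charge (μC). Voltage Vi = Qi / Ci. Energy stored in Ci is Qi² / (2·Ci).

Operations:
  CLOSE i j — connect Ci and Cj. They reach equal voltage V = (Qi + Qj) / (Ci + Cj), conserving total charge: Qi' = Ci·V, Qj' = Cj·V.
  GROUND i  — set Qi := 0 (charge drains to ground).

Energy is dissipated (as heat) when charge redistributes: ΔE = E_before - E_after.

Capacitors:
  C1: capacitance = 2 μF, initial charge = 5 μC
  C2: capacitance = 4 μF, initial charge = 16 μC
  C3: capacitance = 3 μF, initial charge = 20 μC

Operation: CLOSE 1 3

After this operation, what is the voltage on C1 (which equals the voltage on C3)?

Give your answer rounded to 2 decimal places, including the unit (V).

Initial: C1(2μF, Q=5μC, V=2.50V), C2(4μF, Q=16μC, V=4.00V), C3(3μF, Q=20μC, V=6.67V)
Op 1: CLOSE 1-3: Q_total=25.00, C_total=5.00, V=5.00; Q1=10.00, Q3=15.00; dissipated=10.417

Answer: 5.00 V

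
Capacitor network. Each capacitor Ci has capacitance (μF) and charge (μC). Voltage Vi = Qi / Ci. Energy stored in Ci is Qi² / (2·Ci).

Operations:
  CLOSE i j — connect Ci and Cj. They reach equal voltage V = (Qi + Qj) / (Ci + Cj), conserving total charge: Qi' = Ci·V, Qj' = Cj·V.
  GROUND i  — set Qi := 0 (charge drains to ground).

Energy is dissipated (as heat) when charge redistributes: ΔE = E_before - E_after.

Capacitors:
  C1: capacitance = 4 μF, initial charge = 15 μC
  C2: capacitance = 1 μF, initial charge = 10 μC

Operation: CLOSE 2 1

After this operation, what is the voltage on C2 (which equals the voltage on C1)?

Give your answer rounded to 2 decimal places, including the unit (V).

Answer: 5.00 V

Derivation:
Initial: C1(4μF, Q=15μC, V=3.75V), C2(1μF, Q=10μC, V=10.00V)
Op 1: CLOSE 2-1: Q_total=25.00, C_total=5.00, V=5.00; Q2=5.00, Q1=20.00; dissipated=15.625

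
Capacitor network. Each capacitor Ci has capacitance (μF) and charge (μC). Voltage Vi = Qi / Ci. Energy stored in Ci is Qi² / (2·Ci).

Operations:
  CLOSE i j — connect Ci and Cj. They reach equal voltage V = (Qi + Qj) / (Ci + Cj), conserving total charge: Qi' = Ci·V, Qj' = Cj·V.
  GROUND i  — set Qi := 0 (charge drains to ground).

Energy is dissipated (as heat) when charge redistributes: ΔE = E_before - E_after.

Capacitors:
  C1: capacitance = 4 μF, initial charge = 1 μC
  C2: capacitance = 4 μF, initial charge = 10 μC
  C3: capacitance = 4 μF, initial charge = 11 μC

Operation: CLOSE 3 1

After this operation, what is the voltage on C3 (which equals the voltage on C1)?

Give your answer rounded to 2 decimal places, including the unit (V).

Initial: C1(4μF, Q=1μC, V=0.25V), C2(4μF, Q=10μC, V=2.50V), C3(4μF, Q=11μC, V=2.75V)
Op 1: CLOSE 3-1: Q_total=12.00, C_total=8.00, V=1.50; Q3=6.00, Q1=6.00; dissipated=6.250

Answer: 1.50 V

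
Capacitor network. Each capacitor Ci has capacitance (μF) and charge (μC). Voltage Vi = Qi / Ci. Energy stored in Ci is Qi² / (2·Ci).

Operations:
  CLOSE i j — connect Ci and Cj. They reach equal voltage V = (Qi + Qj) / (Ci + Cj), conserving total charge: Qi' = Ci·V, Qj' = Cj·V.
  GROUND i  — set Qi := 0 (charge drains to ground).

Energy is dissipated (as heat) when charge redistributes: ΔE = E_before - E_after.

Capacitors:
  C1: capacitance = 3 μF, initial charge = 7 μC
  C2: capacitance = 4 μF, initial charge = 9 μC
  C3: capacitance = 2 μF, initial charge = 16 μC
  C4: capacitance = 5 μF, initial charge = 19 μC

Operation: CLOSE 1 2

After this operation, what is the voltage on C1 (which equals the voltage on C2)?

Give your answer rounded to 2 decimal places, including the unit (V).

Initial: C1(3μF, Q=7μC, V=2.33V), C2(4μF, Q=9μC, V=2.25V), C3(2μF, Q=16μC, V=8.00V), C4(5μF, Q=19μC, V=3.80V)
Op 1: CLOSE 1-2: Q_total=16.00, C_total=7.00, V=2.29; Q1=6.86, Q2=9.14; dissipated=0.006

Answer: 2.29 V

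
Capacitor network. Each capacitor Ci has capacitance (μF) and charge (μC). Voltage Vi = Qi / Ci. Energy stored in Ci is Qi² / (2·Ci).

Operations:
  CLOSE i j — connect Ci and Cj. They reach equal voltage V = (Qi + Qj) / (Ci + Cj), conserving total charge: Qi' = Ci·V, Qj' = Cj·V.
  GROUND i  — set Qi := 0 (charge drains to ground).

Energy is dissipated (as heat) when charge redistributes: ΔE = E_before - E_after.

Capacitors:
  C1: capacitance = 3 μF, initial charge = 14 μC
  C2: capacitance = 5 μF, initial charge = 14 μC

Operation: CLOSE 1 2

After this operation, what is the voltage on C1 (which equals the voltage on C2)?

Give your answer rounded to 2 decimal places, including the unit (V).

Answer: 3.50 V

Derivation:
Initial: C1(3μF, Q=14μC, V=4.67V), C2(5μF, Q=14μC, V=2.80V)
Op 1: CLOSE 1-2: Q_total=28.00, C_total=8.00, V=3.50; Q1=10.50, Q2=17.50; dissipated=3.267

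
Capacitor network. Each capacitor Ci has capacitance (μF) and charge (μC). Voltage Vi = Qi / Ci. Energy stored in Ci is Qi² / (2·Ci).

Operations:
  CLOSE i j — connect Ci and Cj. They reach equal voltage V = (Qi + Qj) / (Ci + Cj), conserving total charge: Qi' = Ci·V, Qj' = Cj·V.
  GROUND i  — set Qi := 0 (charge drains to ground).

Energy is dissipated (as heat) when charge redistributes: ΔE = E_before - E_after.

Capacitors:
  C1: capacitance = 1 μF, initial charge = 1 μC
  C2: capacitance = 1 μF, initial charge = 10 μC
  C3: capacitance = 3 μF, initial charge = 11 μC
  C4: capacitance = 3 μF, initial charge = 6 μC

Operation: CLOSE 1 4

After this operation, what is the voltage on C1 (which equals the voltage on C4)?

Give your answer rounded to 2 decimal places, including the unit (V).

Answer: 1.75 V

Derivation:
Initial: C1(1μF, Q=1μC, V=1.00V), C2(1μF, Q=10μC, V=10.00V), C3(3μF, Q=11μC, V=3.67V), C4(3μF, Q=6μC, V=2.00V)
Op 1: CLOSE 1-4: Q_total=7.00, C_total=4.00, V=1.75; Q1=1.75, Q4=5.25; dissipated=0.375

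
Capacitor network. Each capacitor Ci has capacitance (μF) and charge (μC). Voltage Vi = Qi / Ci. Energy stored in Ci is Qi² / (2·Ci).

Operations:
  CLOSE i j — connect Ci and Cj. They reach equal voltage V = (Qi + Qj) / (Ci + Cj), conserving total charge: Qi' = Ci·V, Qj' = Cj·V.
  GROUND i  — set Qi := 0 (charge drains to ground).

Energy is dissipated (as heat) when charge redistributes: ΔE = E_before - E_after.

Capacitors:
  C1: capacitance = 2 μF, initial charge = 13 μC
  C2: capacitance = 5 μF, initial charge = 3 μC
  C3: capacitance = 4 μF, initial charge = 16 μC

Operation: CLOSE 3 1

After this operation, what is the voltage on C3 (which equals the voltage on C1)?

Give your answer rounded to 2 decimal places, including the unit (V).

Answer: 4.83 V

Derivation:
Initial: C1(2μF, Q=13μC, V=6.50V), C2(5μF, Q=3μC, V=0.60V), C3(4μF, Q=16μC, V=4.00V)
Op 1: CLOSE 3-1: Q_total=29.00, C_total=6.00, V=4.83; Q3=19.33, Q1=9.67; dissipated=4.167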